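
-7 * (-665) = 4655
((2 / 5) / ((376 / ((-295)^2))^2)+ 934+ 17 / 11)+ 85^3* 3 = 1864738.09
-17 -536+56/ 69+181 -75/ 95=-487663/ 1311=-371.98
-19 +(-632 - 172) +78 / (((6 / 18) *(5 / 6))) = -2711 / 5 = -542.20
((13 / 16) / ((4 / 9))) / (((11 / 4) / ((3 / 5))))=351 / 880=0.40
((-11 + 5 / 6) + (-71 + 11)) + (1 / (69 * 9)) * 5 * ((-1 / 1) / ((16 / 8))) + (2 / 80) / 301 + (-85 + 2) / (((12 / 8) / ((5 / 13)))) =-8889099847 / 97198920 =-91.45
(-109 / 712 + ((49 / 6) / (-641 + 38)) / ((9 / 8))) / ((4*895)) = -1914181 / 41499617760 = -0.00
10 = 10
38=38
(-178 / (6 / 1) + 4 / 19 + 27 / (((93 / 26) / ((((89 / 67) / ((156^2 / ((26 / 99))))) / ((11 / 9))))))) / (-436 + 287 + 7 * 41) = -1687839899 / 7907438088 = -0.21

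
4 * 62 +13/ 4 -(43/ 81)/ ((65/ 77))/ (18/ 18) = 5278081/ 21060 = 250.62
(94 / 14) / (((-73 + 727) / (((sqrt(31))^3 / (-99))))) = -1457 *sqrt(31) / 453222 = -0.02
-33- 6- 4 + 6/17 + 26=-283/17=-16.65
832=832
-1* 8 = -8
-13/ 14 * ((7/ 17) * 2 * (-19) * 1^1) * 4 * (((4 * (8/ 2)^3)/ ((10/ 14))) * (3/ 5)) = 5311488/ 425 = 12497.62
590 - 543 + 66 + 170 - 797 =-514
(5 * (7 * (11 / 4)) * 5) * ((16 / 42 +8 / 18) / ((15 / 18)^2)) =572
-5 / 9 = -0.56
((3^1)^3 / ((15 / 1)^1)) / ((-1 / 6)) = -54 / 5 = -10.80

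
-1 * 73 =-73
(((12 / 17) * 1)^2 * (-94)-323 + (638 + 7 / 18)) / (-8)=-1397005 / 41616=-33.57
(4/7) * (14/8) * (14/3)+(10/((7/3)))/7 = 776/147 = 5.28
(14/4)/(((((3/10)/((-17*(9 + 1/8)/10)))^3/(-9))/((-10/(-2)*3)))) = 66893418235/1024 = 65325603.75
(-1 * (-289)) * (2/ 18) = 289/ 9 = 32.11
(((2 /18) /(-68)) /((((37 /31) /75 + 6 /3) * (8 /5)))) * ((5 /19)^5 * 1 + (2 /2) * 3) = -14398380125 /9470068426608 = -0.00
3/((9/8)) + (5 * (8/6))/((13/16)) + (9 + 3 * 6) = 1477/39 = 37.87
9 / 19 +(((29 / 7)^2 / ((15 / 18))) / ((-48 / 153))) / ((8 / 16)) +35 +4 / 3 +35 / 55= -57670511 / 614460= -93.86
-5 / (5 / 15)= -15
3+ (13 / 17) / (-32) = 1619 / 544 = 2.98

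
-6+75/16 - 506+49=-458.31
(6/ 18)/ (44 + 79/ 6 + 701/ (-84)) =28/ 4101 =0.01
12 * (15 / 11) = 180 / 11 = 16.36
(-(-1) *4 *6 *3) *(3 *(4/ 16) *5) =270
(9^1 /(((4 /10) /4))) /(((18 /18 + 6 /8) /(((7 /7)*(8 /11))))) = 2880 /77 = 37.40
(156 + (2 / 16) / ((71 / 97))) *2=88705 / 284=312.34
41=41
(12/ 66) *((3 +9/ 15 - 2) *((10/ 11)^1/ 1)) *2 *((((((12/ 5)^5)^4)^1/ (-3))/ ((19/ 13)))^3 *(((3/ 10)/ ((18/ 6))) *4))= -586882318382968545191905912461127868258857447676558221175199218270208/ 3599286667321788257822845480404794216156005859375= -163055175268844265249.84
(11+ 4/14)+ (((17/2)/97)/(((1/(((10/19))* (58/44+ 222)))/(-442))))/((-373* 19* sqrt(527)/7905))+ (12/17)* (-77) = -5125/119+ 1384360575* sqrt(527)/143674751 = 178.13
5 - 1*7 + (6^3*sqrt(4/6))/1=-2 + 72*sqrt(6)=174.36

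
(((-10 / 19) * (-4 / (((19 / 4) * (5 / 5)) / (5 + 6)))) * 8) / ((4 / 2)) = 7040 / 361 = 19.50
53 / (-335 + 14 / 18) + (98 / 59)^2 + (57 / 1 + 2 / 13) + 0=59.75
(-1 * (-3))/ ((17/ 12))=36/ 17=2.12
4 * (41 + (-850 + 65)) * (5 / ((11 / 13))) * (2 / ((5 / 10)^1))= -773760 / 11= -70341.82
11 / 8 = 1.38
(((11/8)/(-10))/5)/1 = -11/400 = -0.03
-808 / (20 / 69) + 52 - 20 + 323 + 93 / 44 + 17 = -530967 / 220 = -2413.49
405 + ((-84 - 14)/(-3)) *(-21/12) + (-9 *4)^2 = 1643.83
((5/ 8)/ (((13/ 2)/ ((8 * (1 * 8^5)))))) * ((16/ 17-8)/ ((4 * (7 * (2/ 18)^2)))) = -796262400/ 1547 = -514713.90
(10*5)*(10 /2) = 250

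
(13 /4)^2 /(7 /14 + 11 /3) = 2.54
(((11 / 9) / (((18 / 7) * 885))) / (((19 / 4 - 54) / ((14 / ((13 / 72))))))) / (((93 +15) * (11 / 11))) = -4312 / 550755855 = -0.00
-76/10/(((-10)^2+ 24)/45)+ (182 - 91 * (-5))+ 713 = 83529/62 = 1347.24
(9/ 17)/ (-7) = -9/ 119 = -0.08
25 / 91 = 0.27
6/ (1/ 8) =48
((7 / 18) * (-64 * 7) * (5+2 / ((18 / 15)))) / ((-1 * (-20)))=-1568 / 27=-58.07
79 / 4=19.75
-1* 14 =-14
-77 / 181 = -0.43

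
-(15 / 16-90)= 1425 / 16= 89.06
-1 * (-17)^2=-289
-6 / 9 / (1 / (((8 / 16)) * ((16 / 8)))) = -2 / 3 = -0.67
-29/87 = -1/3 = -0.33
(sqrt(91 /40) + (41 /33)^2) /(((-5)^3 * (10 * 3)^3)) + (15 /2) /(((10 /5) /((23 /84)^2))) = 405056294173 /1440747000000 -sqrt(910) /67500000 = 0.28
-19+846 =827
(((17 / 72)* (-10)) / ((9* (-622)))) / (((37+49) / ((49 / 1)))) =4165 / 17331408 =0.00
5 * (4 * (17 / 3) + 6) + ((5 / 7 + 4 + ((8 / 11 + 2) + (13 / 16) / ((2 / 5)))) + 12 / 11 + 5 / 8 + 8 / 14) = 1146451 / 7392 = 155.09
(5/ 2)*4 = 10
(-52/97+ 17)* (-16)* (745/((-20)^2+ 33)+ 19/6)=-162216872/126003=-1287.40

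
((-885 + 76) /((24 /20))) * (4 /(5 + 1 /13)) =-52585 /99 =-531.16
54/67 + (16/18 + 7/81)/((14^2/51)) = 375749/354564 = 1.06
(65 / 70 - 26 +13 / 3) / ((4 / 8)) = -871 / 21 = -41.48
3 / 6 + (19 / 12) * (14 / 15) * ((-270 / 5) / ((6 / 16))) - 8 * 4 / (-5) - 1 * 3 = -2089 / 10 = -208.90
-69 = -69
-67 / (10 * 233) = -0.03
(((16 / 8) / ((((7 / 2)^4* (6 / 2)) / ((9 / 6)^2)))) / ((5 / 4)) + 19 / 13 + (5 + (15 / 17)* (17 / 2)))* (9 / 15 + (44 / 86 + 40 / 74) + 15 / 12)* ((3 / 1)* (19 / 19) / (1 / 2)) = 1207984919751 / 4965988300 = 243.25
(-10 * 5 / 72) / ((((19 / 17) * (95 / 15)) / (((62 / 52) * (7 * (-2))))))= 92225 / 56316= 1.64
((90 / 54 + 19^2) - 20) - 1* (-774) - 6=3332 / 3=1110.67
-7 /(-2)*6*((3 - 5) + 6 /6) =-21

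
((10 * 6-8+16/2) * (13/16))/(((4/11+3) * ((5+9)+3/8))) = 858/851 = 1.01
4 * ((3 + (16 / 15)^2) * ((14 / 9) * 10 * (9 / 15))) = 104272 / 675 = 154.48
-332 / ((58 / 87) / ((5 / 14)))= -1245 / 7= -177.86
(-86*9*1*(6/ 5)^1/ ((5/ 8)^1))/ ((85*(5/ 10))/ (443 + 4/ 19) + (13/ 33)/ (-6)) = -5162140368/ 105025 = -49151.54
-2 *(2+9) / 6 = -11 / 3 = -3.67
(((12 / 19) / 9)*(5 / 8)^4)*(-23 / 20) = -2875 / 233472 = -0.01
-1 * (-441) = 441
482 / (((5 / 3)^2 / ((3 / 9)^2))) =482 / 25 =19.28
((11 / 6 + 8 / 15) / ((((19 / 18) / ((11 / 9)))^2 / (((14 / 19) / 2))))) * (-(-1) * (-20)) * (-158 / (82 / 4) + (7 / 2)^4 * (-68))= 201430204514 / 843657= 238758.41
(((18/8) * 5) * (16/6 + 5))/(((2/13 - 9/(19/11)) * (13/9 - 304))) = 766935/13604108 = 0.06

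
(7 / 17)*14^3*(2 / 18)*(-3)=-19208 / 51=-376.63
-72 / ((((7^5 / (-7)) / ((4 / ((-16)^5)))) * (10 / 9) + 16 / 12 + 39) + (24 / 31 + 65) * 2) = -20088 / 195116448595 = -0.00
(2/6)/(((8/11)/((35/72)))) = 385/1728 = 0.22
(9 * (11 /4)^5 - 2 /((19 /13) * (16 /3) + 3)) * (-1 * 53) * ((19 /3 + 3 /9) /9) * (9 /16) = -53895909085 /1724416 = -31254.59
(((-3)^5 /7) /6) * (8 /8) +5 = -11 /14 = -0.79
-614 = -614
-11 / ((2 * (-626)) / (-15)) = -165 / 1252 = -0.13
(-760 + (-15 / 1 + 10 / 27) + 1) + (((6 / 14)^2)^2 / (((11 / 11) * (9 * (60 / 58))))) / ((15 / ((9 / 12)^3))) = -160486660459 / 207446400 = -773.63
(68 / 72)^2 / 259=289 / 83916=0.00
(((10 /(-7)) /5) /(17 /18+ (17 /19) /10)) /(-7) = 855 /21658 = 0.04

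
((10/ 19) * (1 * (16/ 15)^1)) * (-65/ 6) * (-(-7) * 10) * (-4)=291200/ 171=1702.92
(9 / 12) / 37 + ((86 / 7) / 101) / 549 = 1177157 / 57445164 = 0.02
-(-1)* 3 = 3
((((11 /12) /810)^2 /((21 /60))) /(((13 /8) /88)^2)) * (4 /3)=14992384 /1047824505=0.01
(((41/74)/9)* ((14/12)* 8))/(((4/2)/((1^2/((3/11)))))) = 3157/2997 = 1.05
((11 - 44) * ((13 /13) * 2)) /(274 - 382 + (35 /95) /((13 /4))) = 8151 /13324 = 0.61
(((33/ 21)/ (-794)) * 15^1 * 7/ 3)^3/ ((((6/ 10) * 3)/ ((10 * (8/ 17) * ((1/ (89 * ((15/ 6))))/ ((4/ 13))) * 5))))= -0.00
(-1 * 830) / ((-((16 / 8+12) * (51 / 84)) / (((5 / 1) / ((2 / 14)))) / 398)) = 23123800 / 17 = 1360223.53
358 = 358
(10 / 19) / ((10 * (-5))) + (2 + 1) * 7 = 1994 / 95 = 20.99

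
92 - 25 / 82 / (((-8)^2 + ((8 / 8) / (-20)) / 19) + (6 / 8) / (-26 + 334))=28252842564 / 307112017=92.00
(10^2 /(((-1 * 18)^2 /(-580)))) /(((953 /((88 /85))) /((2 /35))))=-102080 /9185967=-0.01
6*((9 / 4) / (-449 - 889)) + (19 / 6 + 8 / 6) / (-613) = -9531 / 546796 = -0.02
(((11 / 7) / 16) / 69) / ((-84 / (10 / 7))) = -55 / 2272032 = -0.00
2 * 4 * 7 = 56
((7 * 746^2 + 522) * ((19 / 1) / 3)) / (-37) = -74026546 / 111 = -666905.82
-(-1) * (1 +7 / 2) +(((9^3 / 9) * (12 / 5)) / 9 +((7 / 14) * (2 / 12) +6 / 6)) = 1631 / 60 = 27.18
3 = 3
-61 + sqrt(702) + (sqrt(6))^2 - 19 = -74 + 3 * sqrt(78) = -47.50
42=42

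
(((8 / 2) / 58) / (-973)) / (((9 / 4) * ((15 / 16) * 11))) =-128 / 41902245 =-0.00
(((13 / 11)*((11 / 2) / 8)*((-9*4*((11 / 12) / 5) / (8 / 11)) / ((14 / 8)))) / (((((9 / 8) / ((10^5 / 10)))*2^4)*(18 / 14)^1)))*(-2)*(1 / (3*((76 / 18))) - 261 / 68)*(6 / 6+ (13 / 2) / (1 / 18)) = -18781816625 / 11628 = -1615223.31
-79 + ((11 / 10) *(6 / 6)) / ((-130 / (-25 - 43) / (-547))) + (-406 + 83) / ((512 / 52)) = -17744067 / 41600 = -426.54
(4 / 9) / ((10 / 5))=2 / 9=0.22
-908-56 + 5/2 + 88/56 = -13439/14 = -959.93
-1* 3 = -3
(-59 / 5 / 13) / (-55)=59 / 3575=0.02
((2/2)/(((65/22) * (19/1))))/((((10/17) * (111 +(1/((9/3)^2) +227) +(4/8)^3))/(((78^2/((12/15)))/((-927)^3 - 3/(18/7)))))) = -9451728/11057743903794175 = -0.00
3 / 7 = 0.43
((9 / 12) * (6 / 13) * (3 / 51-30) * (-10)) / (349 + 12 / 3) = 0.29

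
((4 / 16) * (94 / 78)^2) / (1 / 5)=11045 / 6084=1.82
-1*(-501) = 501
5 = 5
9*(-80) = -720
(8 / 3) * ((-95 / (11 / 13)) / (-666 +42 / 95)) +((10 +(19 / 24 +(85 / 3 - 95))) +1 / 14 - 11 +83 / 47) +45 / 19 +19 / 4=-1499129648713 / 26085723048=-57.47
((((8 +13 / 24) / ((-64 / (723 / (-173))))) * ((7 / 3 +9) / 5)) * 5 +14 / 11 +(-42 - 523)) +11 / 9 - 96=-2859507091 / 4384512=-652.18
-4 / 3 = -1.33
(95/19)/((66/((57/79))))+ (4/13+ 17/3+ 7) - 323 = -21010453/67782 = -309.97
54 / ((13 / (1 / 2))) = 27 / 13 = 2.08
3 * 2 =6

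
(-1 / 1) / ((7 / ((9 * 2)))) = -18 / 7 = -2.57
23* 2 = 46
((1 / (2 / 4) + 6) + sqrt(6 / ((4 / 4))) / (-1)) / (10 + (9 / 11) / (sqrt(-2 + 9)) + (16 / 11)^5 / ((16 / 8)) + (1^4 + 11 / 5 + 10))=-120082437550460*sqrt(6) / 3176396761305127 -4244305843800*sqrt(7) / 3176396761305127 + 530538230475*sqrt(42) / 3176396761305127 + 960659500403680 / 3176396761305127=0.21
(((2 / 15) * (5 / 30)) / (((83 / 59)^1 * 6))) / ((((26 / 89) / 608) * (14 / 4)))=1596304 / 1019655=1.57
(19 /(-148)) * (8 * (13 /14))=-247 /259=-0.95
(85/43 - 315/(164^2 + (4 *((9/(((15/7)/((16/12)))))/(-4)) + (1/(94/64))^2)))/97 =0.02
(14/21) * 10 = 20/3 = 6.67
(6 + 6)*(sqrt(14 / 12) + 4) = 2*sqrt(42) + 48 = 60.96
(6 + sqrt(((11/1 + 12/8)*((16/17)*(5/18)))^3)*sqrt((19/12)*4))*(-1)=-5000*sqrt(4845)/23409 -6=-20.87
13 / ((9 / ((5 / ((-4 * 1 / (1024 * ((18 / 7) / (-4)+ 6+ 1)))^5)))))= -12471343410434885550080 / 151263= -82448076597944543.94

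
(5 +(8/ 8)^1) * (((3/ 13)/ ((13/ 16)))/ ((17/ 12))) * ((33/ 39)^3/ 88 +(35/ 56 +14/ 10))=2.44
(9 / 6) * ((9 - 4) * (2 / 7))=15 / 7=2.14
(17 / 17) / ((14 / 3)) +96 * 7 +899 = 21997 / 14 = 1571.21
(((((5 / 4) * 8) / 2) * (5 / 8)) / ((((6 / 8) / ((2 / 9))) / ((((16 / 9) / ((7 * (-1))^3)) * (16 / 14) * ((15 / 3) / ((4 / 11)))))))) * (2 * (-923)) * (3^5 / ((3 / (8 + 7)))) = 406120000 / 2401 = 169146.19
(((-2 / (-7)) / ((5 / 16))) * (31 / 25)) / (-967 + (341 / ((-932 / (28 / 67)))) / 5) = -3871528 / 3302318775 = -0.00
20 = 20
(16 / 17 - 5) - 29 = -33.06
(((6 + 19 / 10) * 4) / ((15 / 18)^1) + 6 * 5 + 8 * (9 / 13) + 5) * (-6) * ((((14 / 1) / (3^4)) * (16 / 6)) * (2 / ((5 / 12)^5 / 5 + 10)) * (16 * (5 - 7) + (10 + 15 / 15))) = 911.05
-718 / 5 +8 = -678 / 5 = -135.60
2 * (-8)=-16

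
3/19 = 0.16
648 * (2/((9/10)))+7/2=1443.50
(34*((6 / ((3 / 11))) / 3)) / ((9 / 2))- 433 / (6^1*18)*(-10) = 191 / 2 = 95.50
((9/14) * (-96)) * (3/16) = -11.57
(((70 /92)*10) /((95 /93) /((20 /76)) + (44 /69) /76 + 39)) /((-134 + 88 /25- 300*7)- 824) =-2576875 /44368791038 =-0.00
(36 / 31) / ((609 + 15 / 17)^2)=289 / 92565504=0.00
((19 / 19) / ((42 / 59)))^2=3481 / 1764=1.97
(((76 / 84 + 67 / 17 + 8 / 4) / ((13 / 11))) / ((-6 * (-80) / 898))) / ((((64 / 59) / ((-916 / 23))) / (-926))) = 1452129569869 / 3941280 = 368441.11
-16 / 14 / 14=-4 / 49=-0.08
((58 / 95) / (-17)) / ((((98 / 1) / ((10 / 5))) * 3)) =-58 / 237405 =-0.00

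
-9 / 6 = -1.50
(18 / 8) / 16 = 9 / 64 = 0.14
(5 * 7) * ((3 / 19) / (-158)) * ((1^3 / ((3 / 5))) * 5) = -875 / 3002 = -0.29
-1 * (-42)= 42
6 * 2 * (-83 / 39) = -25.54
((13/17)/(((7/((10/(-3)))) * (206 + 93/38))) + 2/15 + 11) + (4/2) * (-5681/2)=-26722061484/4712995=-5669.87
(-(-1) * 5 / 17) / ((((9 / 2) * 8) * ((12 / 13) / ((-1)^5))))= -65 / 7344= -0.01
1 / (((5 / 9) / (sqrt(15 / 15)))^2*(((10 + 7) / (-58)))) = -4698 / 425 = -11.05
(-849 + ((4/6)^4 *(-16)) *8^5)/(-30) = 8457377/2430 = 3480.40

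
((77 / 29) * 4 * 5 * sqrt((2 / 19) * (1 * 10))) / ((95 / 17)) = 10472 * sqrt(95) / 10469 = 9.75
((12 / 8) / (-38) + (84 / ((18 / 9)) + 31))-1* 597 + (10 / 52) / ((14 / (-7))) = -524.14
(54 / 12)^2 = 81 / 4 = 20.25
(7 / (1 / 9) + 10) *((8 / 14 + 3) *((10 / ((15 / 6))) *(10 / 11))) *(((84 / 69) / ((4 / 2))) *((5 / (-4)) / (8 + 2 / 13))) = -1186250 / 13409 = -88.47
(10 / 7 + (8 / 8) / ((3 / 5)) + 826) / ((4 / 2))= 17411 / 42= 414.55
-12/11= -1.09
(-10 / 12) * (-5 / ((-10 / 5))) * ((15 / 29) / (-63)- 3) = 11450 / 1827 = 6.27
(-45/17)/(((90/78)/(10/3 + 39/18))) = -12.62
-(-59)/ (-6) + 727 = 717.17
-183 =-183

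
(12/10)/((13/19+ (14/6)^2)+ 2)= 513/3475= 0.15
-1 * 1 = -1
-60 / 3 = -20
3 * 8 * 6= 144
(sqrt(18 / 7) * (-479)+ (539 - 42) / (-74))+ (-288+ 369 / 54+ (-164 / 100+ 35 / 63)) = -1437 * sqrt(14) / 7 - 2405653 / 8325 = -1057.08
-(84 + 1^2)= -85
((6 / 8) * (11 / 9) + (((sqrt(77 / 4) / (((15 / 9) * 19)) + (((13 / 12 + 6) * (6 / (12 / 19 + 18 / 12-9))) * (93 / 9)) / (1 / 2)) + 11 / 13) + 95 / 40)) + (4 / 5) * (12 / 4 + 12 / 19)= -934798823 / 7736040 + 3 * sqrt(77) / 190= -120.70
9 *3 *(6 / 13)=162 / 13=12.46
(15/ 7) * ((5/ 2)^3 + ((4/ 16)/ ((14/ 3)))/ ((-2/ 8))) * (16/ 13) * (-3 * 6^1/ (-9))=51780/ 637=81.29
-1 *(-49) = 49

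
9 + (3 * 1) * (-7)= -12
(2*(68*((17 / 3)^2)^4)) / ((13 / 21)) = 6640921083832 / 28431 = 233580285.04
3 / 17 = 0.18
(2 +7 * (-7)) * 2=-94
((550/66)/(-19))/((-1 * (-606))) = -25/34542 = -0.00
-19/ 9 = -2.11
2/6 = 1/3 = 0.33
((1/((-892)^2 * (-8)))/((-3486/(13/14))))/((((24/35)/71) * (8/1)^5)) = 4615/34901030546178048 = 0.00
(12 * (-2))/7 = -24/7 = -3.43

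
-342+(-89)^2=7579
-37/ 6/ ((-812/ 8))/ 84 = 37/ 51156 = 0.00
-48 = -48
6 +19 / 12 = 7.58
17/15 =1.13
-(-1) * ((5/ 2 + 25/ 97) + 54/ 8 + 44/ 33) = 12619/ 1164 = 10.84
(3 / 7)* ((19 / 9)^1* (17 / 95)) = 17 / 105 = 0.16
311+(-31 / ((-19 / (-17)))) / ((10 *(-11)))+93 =844887 / 2090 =404.25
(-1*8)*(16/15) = -8.53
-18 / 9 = -2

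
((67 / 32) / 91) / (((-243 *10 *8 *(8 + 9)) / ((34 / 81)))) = -67 / 2292675840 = -0.00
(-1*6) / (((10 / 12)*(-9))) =0.80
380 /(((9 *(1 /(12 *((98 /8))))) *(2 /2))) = 18620 /3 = 6206.67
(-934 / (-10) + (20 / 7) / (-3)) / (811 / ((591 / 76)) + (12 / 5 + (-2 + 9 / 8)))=0.87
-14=-14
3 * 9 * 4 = 108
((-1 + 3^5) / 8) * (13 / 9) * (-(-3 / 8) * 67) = 105391 / 96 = 1097.82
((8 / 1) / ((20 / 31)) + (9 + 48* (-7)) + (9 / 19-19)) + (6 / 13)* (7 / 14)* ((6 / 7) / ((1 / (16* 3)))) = -2797797 / 8645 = -323.63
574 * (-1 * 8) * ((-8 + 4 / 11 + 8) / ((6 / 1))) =-9184 / 33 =-278.30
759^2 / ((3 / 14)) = 2688378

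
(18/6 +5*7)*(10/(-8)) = -95/2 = -47.50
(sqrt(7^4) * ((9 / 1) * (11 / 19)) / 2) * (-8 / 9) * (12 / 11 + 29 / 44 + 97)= -212905 / 19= -11205.53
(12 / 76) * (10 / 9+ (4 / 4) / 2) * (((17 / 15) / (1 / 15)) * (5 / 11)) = 2465 / 1254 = 1.97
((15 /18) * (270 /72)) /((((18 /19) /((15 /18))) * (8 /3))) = 2375 /2304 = 1.03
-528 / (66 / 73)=-584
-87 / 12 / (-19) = 29 / 76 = 0.38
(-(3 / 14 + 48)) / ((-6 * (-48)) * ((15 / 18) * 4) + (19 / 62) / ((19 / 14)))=-20925 / 416738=-0.05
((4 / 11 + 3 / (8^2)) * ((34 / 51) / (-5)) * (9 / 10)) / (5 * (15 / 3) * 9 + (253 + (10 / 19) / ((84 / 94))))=-345933 / 3360843200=-0.00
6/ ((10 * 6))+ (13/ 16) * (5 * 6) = 979/ 40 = 24.48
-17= -17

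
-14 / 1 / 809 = -14 / 809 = -0.02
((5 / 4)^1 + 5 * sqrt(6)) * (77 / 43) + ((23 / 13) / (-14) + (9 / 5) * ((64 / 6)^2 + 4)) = 385 * sqrt(6) / 43 + 3351281 / 15652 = 236.04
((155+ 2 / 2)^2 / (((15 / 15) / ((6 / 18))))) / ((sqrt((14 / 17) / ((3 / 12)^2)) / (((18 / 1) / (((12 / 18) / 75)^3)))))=51975421875 * sqrt(238) / 14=57274125387.37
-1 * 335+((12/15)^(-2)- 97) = -6887/16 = -430.44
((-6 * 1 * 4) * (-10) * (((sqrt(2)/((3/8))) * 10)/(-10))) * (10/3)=-3016.99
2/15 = 0.13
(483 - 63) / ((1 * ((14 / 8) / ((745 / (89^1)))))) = 178800 / 89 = 2008.99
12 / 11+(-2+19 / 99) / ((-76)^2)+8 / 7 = 8939995 / 4002768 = 2.23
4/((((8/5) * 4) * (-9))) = -5/72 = -0.07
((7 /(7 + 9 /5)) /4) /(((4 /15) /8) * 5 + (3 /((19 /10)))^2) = 5415 /72424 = 0.07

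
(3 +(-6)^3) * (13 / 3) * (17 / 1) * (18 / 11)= -282438 / 11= -25676.18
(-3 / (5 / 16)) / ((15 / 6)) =-3.84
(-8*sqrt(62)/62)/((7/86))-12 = -344*sqrt(62)/217-12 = -24.48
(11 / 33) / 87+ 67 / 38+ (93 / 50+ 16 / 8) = 697606 / 123975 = 5.63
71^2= 5041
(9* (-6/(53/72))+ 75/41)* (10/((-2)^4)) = -777165/17384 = -44.71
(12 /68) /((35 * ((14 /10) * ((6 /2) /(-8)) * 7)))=-8 /5831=-0.00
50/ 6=25/ 3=8.33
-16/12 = -4/3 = -1.33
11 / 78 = 0.14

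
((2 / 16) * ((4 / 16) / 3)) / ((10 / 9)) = 3 / 320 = 0.01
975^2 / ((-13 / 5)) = -365625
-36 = -36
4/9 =0.44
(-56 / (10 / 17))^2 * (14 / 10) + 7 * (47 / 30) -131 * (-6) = 10113917 / 750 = 13485.22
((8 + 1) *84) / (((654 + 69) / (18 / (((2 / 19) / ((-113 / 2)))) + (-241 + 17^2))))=-2422602 / 241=-10052.29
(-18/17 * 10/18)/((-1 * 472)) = 5/4012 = 0.00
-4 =-4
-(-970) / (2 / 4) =1940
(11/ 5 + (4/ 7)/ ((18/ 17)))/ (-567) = -863/ 178605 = -0.00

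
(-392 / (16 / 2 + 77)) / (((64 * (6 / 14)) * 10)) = -343 / 20400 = -0.02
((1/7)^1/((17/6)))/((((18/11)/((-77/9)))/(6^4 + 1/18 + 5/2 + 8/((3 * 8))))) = -1414490/4131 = -342.41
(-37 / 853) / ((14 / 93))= -3441 / 11942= -0.29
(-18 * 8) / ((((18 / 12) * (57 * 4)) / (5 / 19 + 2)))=-344 / 361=-0.95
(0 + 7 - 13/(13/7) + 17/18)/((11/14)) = 119/99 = 1.20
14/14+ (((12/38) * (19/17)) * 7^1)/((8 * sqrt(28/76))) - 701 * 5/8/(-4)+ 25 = 3 * sqrt(133)/68+ 4337/32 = 136.04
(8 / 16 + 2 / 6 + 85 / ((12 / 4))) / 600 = 7 / 144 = 0.05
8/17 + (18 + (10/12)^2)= 11729/612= 19.17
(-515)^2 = 265225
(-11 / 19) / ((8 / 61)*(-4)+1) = -671 / 551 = -1.22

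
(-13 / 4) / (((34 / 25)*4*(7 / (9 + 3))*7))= -975 / 6664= -0.15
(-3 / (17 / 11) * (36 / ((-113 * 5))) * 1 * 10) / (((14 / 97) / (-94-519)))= -70639668 / 13447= -5253.19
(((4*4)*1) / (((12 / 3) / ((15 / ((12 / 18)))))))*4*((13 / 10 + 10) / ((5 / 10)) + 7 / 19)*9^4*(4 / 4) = 1030759344 / 19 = 54250491.79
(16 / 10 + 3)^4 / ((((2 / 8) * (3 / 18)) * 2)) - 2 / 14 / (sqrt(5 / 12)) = 3358092 / 625 - 2 * sqrt(15) / 35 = 5372.73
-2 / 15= -0.13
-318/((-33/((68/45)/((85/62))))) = 26288/2475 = 10.62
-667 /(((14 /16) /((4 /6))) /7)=-10672 /3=-3557.33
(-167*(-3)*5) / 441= 835 / 147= 5.68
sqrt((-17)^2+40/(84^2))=sqrt(509806)/42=17.00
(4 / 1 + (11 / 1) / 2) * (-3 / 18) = -19 / 12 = -1.58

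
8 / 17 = 0.47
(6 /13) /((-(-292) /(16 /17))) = 24 /16133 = 0.00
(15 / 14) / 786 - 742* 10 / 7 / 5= -777611 / 3668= -212.00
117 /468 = 1 /4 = 0.25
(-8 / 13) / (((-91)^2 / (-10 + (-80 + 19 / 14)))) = 0.01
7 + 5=12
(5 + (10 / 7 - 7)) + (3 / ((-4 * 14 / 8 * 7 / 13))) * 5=-223 / 49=-4.55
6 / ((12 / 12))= 6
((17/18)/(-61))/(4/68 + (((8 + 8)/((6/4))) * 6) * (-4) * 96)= 289/458734518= 0.00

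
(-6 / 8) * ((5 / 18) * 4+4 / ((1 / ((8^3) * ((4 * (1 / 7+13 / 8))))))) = -456227 / 42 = -10862.55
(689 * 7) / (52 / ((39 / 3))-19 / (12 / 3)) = -19292 / 3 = -6430.67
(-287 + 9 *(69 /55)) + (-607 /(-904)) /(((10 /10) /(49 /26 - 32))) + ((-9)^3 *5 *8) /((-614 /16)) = 184121302523 /396865040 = 463.94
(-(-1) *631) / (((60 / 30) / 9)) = 5679 / 2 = 2839.50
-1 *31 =-31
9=9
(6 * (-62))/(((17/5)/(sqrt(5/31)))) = -60 * sqrt(155)/17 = -43.94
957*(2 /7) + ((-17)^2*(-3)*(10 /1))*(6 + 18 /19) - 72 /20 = -39875964 /665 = -59963.86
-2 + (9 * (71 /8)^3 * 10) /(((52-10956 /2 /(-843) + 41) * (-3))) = -1522909873 /7157504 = -212.77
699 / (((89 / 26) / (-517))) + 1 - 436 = -9434673 / 89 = -106007.56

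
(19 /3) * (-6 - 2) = -152 /3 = -50.67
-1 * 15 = -15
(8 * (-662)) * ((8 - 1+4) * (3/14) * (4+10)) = -174768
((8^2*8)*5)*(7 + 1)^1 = 20480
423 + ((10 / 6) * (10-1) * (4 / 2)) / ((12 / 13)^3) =132809 / 288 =461.14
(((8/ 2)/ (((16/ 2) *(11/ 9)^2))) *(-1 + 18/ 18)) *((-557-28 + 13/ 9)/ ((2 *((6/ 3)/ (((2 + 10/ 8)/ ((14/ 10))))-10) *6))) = 0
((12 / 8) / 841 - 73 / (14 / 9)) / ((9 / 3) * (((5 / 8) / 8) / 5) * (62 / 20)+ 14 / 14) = -176805120 / 4315171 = -40.97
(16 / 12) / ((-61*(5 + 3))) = -1 / 366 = -0.00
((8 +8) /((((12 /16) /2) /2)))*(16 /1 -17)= -256 /3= -85.33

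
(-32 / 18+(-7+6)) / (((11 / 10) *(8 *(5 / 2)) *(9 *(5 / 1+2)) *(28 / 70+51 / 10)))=-25 / 68607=-0.00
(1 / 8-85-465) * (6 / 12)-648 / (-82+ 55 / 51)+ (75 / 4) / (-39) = -229549465 / 858416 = -267.41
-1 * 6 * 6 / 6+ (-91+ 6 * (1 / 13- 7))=-138.54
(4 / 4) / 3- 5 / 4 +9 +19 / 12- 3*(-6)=83 / 3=27.67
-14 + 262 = 248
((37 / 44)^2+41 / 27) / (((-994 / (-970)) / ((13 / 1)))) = 733517395 / 25979184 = 28.23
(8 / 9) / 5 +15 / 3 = 233 / 45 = 5.18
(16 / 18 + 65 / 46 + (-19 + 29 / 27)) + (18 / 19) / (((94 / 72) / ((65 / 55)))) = -180152707 / 12200166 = -14.77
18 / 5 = 3.60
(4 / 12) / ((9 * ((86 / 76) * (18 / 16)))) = 304 / 10449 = 0.03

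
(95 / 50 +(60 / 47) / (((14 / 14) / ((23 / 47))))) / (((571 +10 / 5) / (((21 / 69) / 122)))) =390397 / 35517141420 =0.00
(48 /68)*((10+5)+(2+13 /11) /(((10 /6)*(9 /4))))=11.19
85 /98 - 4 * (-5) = 2045 /98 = 20.87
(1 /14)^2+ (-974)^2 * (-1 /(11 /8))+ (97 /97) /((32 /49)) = -11900165245 /17248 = -689944.65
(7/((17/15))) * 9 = 945/17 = 55.59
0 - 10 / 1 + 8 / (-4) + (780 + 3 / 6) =1537 / 2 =768.50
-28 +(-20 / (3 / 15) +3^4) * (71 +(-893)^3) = 13530315806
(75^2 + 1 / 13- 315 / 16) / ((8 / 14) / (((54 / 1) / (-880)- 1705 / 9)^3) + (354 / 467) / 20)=8053917607181014418011534715 / 54457389181156606566792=147893.94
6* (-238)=-1428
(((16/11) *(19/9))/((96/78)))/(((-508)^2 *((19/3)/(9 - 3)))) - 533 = -756514603/1419352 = -533.00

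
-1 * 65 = -65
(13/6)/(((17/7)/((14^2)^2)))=1747928/51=34273.10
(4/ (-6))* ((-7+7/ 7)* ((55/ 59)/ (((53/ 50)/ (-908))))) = -9988000/ 3127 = -3194.12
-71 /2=-35.50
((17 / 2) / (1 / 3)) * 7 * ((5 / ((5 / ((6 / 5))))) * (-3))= -3213 / 5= -642.60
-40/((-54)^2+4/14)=-140/10207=-0.01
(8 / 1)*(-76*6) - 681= -4329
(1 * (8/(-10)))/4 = -1/5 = -0.20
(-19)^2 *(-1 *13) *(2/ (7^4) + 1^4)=-11277279/ 2401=-4696.91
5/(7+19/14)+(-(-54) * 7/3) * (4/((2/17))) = 4284.60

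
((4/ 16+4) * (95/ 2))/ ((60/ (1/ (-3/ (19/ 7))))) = -6137/ 2016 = -3.04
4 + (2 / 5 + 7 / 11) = 277 / 55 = 5.04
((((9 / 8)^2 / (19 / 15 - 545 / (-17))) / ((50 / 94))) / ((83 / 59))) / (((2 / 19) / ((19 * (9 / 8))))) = 37218149487 / 3611310080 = 10.31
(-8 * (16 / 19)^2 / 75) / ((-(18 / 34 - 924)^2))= 0.00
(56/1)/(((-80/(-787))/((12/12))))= 5509/10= 550.90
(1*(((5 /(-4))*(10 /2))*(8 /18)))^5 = -165.38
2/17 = 0.12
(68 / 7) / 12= 17 / 21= 0.81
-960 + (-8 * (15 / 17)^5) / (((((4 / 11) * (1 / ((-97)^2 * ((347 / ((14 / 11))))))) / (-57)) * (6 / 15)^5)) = 53436681972339966345 / 318047968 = 168014536638.51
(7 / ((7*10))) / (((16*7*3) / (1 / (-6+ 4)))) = -0.00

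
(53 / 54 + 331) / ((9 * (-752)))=-17927 / 365472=-0.05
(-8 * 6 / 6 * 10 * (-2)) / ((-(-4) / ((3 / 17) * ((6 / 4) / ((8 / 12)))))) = 270 / 17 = 15.88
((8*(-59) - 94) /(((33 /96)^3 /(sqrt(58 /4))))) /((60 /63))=-55713.65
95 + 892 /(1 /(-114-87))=-179197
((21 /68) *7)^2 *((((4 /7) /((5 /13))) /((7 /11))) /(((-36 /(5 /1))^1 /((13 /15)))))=-1.31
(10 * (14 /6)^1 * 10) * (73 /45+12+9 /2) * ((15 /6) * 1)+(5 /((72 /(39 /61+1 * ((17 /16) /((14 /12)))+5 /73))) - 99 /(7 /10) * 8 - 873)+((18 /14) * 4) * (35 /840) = 65922710471 /7694784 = 8567.19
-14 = -14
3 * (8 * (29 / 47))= 696 / 47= 14.81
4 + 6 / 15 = 22 / 5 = 4.40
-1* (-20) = 20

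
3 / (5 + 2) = 3 / 7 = 0.43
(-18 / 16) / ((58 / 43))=-387 / 464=-0.83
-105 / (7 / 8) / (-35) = 24 / 7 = 3.43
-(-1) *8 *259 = 2072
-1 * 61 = -61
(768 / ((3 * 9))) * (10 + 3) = 3328 / 9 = 369.78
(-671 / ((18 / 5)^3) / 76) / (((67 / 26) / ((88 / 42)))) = -11994125 / 77953428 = -0.15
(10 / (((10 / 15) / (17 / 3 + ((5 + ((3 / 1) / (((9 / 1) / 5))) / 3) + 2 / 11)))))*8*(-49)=-67055.76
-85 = -85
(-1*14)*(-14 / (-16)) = -49 / 4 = -12.25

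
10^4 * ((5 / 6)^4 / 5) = 78125 / 81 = 964.51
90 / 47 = 1.91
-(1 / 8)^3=-0.00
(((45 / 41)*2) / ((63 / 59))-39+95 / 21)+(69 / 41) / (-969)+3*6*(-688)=-3453044257 / 278103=-12416.42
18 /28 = 9 /14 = 0.64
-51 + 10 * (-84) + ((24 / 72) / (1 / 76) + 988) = 367 / 3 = 122.33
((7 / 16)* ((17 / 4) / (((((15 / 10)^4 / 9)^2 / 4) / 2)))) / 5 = 3808 / 405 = 9.40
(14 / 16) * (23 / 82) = 161 / 656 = 0.25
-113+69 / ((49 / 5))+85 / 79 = -406003 / 3871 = -104.88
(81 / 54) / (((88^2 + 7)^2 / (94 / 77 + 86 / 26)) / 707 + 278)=1373499 / 17436863434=0.00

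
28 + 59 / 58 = 1683 / 58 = 29.02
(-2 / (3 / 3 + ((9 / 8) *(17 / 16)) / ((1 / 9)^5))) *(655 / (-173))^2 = -4393216 / 10815891665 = -0.00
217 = 217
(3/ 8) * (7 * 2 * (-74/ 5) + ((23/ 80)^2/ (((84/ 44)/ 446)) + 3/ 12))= -12609403/ 179200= -70.36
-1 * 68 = -68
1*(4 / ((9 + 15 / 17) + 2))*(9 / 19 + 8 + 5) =8704 / 1919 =4.54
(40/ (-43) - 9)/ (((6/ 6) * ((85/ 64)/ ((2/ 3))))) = -54656/ 10965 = -4.98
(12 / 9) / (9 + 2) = 4 / 33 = 0.12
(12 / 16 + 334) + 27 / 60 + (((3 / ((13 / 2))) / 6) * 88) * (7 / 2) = 23328 / 65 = 358.89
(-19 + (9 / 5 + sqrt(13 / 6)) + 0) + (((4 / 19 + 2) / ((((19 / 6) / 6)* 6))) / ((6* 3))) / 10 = -31039 / 1805 + sqrt(78) / 6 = -15.72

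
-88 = -88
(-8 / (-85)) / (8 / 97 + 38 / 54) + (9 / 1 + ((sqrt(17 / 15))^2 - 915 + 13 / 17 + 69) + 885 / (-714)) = -6146756617 / 7350630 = -836.22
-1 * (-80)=80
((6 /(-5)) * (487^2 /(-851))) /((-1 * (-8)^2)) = -711507 /136160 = -5.23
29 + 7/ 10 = 297/ 10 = 29.70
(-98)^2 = 9604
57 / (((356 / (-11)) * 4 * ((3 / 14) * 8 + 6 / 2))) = -133 / 1424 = -0.09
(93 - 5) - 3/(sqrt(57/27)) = 88 - 9 * sqrt(19)/19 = 85.94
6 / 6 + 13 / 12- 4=-23 / 12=-1.92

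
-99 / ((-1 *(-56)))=-99 / 56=-1.77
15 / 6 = 5 / 2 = 2.50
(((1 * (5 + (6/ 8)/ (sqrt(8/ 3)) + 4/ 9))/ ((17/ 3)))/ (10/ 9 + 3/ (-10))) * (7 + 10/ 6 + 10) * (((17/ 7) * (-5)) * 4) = -78400/ 73-2700 * sqrt(6)/ 73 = -1164.57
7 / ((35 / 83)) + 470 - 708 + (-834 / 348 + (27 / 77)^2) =-384586619 / 1719410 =-223.67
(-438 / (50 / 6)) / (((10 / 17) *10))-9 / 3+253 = 301331 / 1250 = 241.06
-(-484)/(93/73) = 35332/93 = 379.91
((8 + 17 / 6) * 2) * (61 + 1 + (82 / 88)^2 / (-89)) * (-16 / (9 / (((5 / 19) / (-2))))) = 1157126425 / 3682998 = 314.18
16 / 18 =8 / 9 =0.89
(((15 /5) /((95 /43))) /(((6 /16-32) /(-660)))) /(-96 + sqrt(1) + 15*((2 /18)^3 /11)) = -16551216 /55483705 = -0.30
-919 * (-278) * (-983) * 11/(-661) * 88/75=243102364208/49575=4903728.98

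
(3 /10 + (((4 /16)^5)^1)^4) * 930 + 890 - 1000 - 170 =-549755813423 /549755813888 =-1.00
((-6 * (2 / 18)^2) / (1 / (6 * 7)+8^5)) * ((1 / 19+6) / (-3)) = 3220 / 706019841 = 0.00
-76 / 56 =-19 / 14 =-1.36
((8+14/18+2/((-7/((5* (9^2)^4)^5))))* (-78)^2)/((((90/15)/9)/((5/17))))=-42153230538603778005705480510732936684582383790/119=-354228828055493932821054500000000000000000000.00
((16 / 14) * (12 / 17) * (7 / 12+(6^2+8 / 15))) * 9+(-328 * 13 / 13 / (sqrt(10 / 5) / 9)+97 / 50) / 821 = 77437399 / 287350- 1476 * sqrt(2) / 821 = 266.95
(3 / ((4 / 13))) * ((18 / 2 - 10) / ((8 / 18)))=-351 / 16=-21.94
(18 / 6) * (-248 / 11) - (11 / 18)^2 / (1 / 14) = -72.86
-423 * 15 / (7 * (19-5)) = -6345 / 98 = -64.74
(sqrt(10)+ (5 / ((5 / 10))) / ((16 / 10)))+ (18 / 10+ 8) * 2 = sqrt(10)+ 517 / 20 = 29.01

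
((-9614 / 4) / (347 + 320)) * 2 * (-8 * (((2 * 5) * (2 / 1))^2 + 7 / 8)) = 670263 / 29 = 23112.52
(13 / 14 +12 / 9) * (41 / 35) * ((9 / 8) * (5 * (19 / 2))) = 222015 / 1568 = 141.59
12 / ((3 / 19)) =76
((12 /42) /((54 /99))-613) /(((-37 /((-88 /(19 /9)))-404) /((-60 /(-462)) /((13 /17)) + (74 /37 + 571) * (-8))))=-1416388340832 /203371805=-6964.53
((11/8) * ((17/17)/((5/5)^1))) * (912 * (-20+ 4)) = -20064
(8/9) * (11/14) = 44/63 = 0.70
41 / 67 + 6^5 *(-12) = -6251863 / 67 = -93311.39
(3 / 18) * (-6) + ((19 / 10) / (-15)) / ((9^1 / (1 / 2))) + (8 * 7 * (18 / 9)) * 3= 904481 / 2700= 334.99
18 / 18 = 1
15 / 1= 15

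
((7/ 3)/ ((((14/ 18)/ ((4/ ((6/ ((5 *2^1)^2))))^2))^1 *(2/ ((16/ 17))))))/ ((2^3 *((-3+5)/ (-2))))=-40000/ 51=-784.31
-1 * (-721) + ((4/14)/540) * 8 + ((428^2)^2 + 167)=31710777913084/945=33556378744.00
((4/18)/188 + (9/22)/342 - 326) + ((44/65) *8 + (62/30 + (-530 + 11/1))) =-19250982151/22985820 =-837.52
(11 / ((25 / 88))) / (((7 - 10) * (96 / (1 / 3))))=-121 / 2700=-0.04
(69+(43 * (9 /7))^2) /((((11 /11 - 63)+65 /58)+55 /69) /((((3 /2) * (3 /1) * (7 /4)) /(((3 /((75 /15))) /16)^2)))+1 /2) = 490325040000 /76756057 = 6388.10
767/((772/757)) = 580619/772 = 752.10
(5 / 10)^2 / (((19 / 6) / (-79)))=-237 / 38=-6.24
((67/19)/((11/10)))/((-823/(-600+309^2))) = -63570270/172007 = -369.58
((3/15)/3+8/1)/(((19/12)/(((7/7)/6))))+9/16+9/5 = 2929/912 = 3.21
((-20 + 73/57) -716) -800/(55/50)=-916669/627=-1461.99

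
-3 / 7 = -0.43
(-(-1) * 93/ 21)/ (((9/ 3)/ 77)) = 341/ 3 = 113.67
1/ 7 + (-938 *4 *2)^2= 394170113/ 7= 56310016.14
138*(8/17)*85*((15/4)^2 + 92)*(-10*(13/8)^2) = -494717925/32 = -15459935.16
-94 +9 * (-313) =-2911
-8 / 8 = -1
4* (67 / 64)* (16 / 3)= 67 / 3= 22.33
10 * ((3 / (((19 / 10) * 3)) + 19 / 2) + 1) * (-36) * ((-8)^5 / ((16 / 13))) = 2007982080 / 19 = 105683267.37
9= 9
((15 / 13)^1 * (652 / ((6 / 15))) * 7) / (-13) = -171150 / 169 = -1012.72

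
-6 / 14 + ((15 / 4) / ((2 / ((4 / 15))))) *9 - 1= 43 / 14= 3.07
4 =4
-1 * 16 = -16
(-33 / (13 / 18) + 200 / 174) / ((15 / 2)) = -100756 / 16965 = -5.94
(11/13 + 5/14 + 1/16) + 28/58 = 73831/42224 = 1.75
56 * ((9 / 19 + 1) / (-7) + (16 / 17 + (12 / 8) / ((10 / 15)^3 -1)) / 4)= -9191 / 323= -28.46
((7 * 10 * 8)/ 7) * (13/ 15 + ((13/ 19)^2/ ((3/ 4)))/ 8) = 81848/ 1083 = 75.58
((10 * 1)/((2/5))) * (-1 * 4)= -100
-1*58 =-58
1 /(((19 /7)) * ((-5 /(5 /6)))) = -7 /114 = -0.06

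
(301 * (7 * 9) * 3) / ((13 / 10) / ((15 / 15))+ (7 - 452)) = -63210 / 493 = -128.22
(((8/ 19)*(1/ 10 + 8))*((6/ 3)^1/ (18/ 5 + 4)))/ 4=0.22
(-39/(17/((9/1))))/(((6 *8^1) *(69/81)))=-0.50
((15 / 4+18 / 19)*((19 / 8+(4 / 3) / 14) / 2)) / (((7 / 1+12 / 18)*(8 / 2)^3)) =21165 / 1789952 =0.01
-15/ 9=-5/ 3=-1.67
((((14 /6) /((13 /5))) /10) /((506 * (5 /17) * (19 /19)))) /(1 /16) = 476 /49335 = 0.01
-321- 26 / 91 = -2249 / 7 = -321.29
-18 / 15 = -1.20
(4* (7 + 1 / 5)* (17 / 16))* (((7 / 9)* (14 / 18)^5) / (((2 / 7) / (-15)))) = -14000231 / 39366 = -355.64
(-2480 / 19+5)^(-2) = 361 / 5688225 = 0.00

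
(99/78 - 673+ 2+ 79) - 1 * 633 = -1223.73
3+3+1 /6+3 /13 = 499 /78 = 6.40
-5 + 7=2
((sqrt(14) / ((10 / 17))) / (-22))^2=2023 / 24200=0.08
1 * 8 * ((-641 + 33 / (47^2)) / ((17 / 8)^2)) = -724959232 / 638401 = -1135.59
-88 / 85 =-1.04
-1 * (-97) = 97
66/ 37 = 1.78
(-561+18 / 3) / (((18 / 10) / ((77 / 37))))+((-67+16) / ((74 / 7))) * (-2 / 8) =-568729 / 888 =-640.46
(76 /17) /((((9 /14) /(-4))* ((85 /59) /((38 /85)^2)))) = -3.86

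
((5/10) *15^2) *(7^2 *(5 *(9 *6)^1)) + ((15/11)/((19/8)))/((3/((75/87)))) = 9021041875/6061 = 1488375.16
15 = 15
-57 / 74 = -0.77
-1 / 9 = -0.11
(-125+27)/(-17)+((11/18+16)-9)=4093/306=13.38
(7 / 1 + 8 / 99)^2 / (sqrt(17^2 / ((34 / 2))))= 491401 * sqrt(17) / 166617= 12.16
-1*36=-36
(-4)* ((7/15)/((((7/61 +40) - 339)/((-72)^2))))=368928/11395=32.38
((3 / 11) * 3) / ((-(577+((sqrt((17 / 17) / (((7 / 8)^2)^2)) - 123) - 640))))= 441 / 99550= 0.00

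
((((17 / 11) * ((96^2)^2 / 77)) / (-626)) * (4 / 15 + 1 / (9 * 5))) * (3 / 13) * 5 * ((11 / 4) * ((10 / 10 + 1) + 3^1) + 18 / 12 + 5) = -18381.45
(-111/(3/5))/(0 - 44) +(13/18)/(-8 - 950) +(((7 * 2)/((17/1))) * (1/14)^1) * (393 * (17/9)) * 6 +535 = 37993885/47421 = 801.20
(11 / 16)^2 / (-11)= -11 / 256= -0.04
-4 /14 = -0.29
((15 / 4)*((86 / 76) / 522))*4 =215 / 6612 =0.03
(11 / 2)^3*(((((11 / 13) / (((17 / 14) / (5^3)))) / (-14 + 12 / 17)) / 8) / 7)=-1830125 / 94016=-19.47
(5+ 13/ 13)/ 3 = 2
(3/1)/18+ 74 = 74.17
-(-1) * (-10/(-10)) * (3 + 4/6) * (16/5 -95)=-1683/5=-336.60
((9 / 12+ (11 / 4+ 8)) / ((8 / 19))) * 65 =28405 / 16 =1775.31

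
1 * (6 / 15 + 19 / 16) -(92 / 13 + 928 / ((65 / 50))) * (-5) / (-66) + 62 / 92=-1252307 / 23920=-52.35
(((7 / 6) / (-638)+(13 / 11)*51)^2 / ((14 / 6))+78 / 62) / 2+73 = 1806225448999 / 2119885152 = 852.04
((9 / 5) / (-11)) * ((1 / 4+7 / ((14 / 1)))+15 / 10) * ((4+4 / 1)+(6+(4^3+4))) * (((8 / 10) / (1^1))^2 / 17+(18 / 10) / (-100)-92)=2596467393 / 935000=2776.97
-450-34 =-484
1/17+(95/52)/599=0.06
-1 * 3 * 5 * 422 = -6330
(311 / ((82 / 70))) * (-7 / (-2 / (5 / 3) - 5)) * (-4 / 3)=-1523900 / 3813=-399.66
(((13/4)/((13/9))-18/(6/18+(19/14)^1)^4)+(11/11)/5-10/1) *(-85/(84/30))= 421376823235/1423054136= 296.11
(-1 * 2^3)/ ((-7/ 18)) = 144/ 7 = 20.57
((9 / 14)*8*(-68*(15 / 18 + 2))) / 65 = -6936 / 455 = -15.24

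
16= 16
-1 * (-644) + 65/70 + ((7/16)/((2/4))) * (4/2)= 18107/28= 646.68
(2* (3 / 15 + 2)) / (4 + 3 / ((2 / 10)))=22 / 95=0.23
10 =10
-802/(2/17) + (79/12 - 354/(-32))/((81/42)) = -4411487/648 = -6807.85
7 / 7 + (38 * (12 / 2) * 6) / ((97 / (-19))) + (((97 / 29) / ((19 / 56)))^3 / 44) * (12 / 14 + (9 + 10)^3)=26615171024102613 / 178492189117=149111.12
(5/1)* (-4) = -20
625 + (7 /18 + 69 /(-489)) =1834477 /2934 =625.25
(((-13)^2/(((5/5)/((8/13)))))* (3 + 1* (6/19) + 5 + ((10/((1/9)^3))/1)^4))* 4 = 22323230563458305728/19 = 1174906871760963459.37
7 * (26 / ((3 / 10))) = 1820 / 3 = 606.67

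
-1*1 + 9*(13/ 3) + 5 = 43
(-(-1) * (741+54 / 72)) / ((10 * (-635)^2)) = 2967 / 16129000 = 0.00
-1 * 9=-9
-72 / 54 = -4 / 3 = -1.33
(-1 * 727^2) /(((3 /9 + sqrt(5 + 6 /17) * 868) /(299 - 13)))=7709123994 /617054239 - 1180856404728 * sqrt(1547) /617054239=-75256.98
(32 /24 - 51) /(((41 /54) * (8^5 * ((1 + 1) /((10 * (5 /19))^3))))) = -20953125 /1151873024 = -0.02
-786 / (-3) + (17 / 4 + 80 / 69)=73805 / 276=267.41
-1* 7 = -7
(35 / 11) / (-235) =-7 / 517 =-0.01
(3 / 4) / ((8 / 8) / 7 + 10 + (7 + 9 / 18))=21 / 494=0.04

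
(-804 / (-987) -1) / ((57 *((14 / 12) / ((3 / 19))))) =-366 / 831383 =-0.00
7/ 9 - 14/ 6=-14/ 9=-1.56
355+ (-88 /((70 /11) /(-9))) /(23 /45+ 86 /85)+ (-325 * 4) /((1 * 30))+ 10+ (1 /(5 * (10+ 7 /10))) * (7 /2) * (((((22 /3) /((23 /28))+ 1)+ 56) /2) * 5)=16624504321 /40138910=414.17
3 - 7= -4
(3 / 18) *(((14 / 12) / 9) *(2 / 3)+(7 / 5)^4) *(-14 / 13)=-1391992 / 1974375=-0.71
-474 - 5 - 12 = -491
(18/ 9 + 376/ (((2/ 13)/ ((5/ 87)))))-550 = -35456/ 87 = -407.54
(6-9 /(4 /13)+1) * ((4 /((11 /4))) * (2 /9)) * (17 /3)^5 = -1010938184 /24057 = -42022.62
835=835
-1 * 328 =-328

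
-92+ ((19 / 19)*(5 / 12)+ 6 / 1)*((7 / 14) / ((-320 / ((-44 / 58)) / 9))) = -3412499 / 37120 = -91.93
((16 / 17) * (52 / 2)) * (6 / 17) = 2496 / 289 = 8.64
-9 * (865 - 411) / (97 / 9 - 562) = 36774 / 4961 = 7.41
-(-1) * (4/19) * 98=392/19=20.63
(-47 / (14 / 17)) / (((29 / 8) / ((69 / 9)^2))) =-1690684 / 1827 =-925.39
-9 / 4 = -2.25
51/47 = 1.09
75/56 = 1.34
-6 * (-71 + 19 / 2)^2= -45387 / 2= -22693.50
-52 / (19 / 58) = -3016 / 19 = -158.74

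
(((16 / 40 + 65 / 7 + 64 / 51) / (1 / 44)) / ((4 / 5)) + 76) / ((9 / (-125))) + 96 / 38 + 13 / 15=-2872132468 / 305235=-9409.58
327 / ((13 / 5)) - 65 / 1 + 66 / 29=23768 / 377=63.05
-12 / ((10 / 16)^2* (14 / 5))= -384 / 35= -10.97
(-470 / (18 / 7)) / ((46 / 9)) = -1645 / 46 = -35.76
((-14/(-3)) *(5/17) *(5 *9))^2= 1102500/289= 3814.88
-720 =-720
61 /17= 3.59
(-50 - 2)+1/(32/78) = -793/16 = -49.56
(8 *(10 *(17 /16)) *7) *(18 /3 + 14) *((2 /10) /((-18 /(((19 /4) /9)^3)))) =-4081105 /209952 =-19.44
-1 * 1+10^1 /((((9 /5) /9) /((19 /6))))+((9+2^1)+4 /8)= 1013 /6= 168.83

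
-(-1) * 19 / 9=19 / 9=2.11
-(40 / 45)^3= -512 / 729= -0.70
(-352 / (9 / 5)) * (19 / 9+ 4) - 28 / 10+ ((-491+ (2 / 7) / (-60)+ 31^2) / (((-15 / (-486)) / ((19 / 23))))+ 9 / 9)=3711032702 / 326025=11382.66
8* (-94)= -752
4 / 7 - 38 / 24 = -85 / 84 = -1.01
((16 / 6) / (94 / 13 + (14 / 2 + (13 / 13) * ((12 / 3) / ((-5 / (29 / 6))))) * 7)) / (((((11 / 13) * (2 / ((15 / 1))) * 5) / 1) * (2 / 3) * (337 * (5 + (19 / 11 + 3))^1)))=15210 / 205067533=0.00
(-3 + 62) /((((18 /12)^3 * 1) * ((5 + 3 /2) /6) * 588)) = 472 /17199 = 0.03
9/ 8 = 1.12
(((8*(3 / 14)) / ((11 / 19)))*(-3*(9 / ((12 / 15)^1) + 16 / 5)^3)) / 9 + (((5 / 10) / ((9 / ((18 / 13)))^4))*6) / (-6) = -13098470287971 / 4398394000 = -2978.01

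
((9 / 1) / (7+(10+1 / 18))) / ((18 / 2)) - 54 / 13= -16344 / 3991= -4.10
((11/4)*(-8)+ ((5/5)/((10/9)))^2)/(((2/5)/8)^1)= -423.80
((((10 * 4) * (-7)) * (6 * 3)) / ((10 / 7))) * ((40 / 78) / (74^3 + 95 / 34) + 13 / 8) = -1026839822799 / 179110243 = -5733.00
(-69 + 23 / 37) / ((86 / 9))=-11385 / 1591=-7.16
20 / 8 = 5 / 2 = 2.50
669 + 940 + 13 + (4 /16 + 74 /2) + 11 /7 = 46503 /28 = 1660.82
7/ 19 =0.37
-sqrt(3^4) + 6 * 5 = 21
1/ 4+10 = 41/ 4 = 10.25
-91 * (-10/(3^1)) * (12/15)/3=728/9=80.89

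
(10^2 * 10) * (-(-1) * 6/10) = 600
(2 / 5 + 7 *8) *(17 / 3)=1598 / 5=319.60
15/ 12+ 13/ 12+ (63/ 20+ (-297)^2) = 5292869/ 60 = 88214.48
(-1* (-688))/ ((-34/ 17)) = -344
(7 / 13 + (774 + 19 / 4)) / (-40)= -40523 / 2080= -19.48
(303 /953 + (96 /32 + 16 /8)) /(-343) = -724 /46697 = -0.02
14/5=2.80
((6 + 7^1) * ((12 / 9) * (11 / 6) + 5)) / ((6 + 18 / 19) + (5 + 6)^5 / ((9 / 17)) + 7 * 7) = 16549 / 52029040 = 0.00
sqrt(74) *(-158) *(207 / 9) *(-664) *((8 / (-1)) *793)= -15307919744 *sqrt(74)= -131683704799.67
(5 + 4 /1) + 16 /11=115 /11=10.45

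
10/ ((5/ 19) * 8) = 19/ 4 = 4.75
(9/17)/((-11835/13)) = -13/22355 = -0.00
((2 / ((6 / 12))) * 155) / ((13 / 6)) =3720 / 13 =286.15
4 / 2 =2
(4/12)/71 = 1/213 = 0.00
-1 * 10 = -10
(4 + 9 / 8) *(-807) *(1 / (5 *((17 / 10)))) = -33087 / 68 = -486.57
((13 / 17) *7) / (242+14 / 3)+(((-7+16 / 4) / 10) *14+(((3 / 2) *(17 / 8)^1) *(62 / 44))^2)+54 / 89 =575773195593 / 34681349120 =16.60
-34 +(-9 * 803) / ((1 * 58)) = -9199 / 58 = -158.60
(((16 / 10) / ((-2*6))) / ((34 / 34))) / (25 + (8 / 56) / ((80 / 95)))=-224 / 42285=-0.01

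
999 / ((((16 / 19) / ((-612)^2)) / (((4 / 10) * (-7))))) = -6220567206 / 5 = -1244113441.20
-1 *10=-10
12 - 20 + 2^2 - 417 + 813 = 392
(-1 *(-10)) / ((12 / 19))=95 / 6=15.83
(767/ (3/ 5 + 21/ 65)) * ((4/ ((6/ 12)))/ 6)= 9971/ 9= 1107.89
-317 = -317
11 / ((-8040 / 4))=-11 / 2010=-0.01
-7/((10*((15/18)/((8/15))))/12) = -672/125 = -5.38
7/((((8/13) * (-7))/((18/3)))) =-39/4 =-9.75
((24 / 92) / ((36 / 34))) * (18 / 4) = 51 / 46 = 1.11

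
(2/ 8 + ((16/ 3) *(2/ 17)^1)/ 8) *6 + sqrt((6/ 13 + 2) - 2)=sqrt(78)/ 13 + 67/ 34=2.65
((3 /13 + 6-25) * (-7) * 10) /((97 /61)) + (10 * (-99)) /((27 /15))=348330 /1261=276.23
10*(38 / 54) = 190 / 27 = 7.04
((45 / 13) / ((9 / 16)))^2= 37.87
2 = 2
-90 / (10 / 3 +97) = -270 / 301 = -0.90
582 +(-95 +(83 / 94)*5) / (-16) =883843 / 1504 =587.66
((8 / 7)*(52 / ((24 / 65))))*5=16900 / 21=804.76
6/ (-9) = -2/ 3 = -0.67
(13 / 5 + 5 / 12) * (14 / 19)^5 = 24336536 / 37141485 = 0.66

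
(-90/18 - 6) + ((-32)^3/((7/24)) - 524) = -790177/7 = -112882.43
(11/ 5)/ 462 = 1/ 210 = 0.00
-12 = -12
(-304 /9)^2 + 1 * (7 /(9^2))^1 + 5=92828 /81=1146.02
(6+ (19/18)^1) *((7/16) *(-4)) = -889/72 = -12.35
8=8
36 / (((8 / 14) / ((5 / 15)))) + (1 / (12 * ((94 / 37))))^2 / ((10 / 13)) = 267218437 / 12723840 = 21.00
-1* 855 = -855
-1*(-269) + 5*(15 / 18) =1639 / 6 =273.17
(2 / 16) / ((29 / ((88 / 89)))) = 11 / 2581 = 0.00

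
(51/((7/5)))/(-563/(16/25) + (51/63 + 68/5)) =-61200/1453667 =-0.04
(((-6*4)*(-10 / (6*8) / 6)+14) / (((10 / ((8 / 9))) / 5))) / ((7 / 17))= 3026 / 189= 16.01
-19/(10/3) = -57/10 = -5.70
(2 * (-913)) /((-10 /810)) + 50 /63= 9318128 /63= 147906.79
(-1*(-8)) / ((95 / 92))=736 / 95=7.75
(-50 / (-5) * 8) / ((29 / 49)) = 3920 / 29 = 135.17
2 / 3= 0.67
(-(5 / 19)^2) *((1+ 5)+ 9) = -375 / 361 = -1.04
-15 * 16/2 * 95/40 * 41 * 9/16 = -105165/16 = -6572.81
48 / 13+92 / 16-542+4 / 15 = -415187 / 780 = -532.29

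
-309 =-309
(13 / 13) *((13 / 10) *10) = 13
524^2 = 274576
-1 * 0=0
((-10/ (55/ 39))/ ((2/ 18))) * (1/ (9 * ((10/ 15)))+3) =-2223/ 11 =-202.09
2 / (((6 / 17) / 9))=51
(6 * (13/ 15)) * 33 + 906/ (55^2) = 171.90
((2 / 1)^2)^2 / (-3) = -16 / 3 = -5.33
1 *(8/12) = 2/3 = 0.67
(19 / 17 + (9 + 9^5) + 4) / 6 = 9843.85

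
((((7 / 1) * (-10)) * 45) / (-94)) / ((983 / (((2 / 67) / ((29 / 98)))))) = 308700 / 89768543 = 0.00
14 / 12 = 7 / 6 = 1.17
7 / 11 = 0.64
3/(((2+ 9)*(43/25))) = 0.16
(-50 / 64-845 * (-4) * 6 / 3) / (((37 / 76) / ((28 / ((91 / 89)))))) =365754845 / 962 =380202.54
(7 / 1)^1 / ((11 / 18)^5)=13226976 / 161051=82.13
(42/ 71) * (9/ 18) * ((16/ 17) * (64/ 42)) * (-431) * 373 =-68194.41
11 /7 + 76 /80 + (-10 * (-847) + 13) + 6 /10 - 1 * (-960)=1322457 /140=9446.12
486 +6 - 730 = -238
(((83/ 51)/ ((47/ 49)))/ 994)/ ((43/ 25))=14525/ 14636082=0.00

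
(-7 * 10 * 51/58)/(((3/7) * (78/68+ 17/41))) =-829430/9019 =-91.96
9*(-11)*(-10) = 990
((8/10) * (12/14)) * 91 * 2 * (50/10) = 624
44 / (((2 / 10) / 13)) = 2860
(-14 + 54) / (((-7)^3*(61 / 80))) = -3200 / 20923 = -0.15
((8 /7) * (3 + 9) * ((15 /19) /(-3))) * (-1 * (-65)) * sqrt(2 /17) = -31200 * sqrt(34) /2261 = -80.46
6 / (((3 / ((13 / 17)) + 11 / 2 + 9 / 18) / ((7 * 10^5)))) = 18200000 / 43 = 423255.81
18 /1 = 18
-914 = -914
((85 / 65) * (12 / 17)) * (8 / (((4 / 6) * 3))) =48 / 13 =3.69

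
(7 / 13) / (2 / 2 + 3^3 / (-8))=-56 / 247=-0.23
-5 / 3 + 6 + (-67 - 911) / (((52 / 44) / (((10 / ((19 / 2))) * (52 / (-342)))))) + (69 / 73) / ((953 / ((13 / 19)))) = 10305515806 / 75343227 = 136.78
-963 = -963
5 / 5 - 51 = -50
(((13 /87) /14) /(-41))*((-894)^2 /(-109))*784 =193947936 /129601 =1496.50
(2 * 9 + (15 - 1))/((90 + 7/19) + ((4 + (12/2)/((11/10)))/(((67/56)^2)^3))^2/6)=1805958793128090103233190944/5197785604659959410423214903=0.35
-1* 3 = -3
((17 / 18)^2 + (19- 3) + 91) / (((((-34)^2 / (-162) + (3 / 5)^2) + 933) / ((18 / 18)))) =873925 / 7502416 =0.12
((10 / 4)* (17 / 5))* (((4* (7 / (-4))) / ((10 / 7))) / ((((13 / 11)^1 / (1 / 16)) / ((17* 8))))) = -155771 / 520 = -299.56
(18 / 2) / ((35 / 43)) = 387 / 35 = 11.06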